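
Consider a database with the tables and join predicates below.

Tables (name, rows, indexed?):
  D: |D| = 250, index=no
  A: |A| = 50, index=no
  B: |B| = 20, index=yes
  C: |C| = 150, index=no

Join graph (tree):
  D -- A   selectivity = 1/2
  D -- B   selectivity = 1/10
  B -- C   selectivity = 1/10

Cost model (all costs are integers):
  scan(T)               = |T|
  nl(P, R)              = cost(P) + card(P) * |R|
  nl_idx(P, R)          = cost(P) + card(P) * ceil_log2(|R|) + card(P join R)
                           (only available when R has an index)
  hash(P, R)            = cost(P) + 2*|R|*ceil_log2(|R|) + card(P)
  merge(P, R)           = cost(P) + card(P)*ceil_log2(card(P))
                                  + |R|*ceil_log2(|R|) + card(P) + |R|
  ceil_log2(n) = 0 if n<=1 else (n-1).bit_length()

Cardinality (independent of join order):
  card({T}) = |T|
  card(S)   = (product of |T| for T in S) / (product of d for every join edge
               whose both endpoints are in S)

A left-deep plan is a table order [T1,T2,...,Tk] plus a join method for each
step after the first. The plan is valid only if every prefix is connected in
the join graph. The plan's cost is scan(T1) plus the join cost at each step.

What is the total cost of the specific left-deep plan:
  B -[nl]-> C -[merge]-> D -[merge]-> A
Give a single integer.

step 1: scan B: cost=20, card=20
step 2: join C via nl
    card(P join C) = 20*150/(10) = 300
    cost = 20 + 20*150 = 3020
step 3: join D via merge
    card(P join D) = 300*250/(10) = 7500
    cost = 3020 + 300*9 + 250*8 + 300 + 250 = 8270
step 4: join A via merge
    card(P join A) = 7500*50/(2) = 187500
    cost = 8270 + 7500*13 + 50*6 + 7500 + 50 = 113620

113620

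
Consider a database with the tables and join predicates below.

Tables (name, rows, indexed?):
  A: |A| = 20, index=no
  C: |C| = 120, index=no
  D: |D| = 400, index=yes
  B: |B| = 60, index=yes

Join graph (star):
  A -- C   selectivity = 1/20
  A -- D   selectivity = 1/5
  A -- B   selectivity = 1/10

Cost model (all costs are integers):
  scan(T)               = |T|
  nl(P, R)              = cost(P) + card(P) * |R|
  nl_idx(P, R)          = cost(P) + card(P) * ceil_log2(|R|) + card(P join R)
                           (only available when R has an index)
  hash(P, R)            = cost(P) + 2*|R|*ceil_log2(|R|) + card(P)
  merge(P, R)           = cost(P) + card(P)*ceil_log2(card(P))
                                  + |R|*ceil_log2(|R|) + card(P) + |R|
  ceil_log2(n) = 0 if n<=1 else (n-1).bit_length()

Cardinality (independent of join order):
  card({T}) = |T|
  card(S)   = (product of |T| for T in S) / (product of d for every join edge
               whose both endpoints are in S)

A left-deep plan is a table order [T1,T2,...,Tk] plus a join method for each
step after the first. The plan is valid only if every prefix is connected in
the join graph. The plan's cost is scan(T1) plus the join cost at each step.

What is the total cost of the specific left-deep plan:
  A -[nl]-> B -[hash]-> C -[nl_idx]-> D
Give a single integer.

67100

step 1: scan A: cost=20, card=20
step 2: join B via nl
    card(P join B) = 20*60/(10) = 120
    cost = 20 + 20*60 = 1220
step 3: join C via hash
    card(P join C) = 120*120/(20) = 720
    cost = 1220 + 2*120*7 + 120 = 3020
step 4: join D via nl_idx
    card(P join D) = 720*400/(5) = 57600
    cost = 3020 + 720*9 + 57600 = 67100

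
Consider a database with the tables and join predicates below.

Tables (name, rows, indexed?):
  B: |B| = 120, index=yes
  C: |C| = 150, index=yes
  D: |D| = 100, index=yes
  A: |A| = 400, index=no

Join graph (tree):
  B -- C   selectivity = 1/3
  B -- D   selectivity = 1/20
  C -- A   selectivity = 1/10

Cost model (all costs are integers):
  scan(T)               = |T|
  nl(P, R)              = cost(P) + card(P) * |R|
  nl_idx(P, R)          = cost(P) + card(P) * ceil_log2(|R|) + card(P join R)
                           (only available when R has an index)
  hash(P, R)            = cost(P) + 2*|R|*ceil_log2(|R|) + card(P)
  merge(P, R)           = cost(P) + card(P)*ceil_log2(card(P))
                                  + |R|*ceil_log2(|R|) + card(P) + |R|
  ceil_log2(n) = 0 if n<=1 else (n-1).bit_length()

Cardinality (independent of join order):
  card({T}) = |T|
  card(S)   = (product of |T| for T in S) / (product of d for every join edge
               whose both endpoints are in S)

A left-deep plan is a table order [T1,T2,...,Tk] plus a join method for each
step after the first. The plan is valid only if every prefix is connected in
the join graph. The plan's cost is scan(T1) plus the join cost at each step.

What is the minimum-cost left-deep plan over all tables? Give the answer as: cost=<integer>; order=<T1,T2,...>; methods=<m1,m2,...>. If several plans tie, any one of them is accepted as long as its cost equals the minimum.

Selinger DP (subsets sized 1..n):
  {B}: scan cost=120, card=120
  {C}: scan cost=150, card=150
  {D}: scan cost=100, card=100
  {A}: scan cost=400, card=400
  {BC}: card=6000; try (B,hash)→1980, (C,merge)→2430, (B,merge)→2460, (C,hash)→2640, (C,nl_idx)→7080, (B,nl_idx)→7200 …(+2); best=1980 via (B,hash)
  {BD}: card=600; try (B,nl_idx)→1400, (D,nl_idx)→1560, (D,hash)→1640, (B,merge)→1860, (D,merge)→1880, (B,hash)→1880 …(+2); best=1400 via (B,nl_idx)
  {AC}: card=6000; try (C,hash)→3200, (A,merge)→5500, (C,merge)→5750, (A,hash)→7500, (C,nl_idx)→9600, (A,nl)→60150 …(+1); best=3200 via (C,hash)
  {BCD}: card=30000; try (C,hash)→4400, (C,merge)→9350, (D,hash)→9380, (C,nl_idx)→36200, (D,nl_idx)→73980, (D,merge)→86780 …(+2); best=4400 via (C,hash)
  {ABC}: card=240000; try (B,hash)→10880, (A,hash)→15180, (B,merge)→88160, (A,merge)→89980, (B,nl_idx)→285200, (B,nl)→723200 …(+1); best=10880 via (B,hash)
  {ABCD}: card=1200000; try (A,hash)→41600, (D,hash)→252280, (A,merge)→488400, (D,nl_idx)→2890880, (D,merge)→4571680, (A,nl)→12004400 …(+1); best=41600 via (A,hash)

cost=41600; order=D,B,C,A; methods=nl_idx,hash,hash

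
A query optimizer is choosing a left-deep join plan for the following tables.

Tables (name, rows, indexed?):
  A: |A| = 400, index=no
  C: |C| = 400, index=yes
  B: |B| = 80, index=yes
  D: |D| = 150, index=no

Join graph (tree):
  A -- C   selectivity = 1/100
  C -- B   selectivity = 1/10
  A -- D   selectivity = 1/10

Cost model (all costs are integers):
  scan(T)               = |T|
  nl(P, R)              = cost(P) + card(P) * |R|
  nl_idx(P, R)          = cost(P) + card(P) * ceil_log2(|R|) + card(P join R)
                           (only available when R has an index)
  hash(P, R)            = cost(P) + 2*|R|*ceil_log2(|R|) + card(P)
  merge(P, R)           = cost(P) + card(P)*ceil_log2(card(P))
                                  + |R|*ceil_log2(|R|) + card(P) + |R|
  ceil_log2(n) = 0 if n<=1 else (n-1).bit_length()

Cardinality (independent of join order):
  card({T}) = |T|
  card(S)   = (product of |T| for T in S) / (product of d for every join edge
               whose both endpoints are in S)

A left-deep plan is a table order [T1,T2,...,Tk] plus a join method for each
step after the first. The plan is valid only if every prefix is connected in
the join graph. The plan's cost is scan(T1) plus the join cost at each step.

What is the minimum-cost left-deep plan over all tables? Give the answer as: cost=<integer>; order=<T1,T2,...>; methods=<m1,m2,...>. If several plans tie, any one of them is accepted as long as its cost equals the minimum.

cost=23520; order=A,C,B,D; methods=nl_idx,hash,hash

Selinger DP (subsets sized 1..n):
  {A}: scan cost=400, card=400
  {C}: scan cost=400, card=400
  {B}: scan cost=80, card=80
  {D}: scan cost=150, card=150
  {AC}: card=1600; try (C,nl_idx)→5600, (C,hash)→8000, (A,hash)→8000, (C,merge)→8400, (A,merge)→8400, (C,nl)→160400 …(+1); best=5600 via (C,nl_idx)
  {AD}: card=6000; try (D,hash)→3200, (A,merge)→5500, (D,merge)→5750, (A,hash)→7500, (A,nl)→60150, (D,nl)→60400; best=3200 via (D,hash)
  {BC}: card=3200; try (B,hash)→1920, (C,nl_idx)→4000, (C,merge)→4720, (B,merge)→5040, (B,nl_idx)→6400, (C,hash)→7360 …(+2); best=1920 via (B,hash)
  {ABC}: card=12800; try (B,hash)→8320, (A,hash)→12320, (B,merge)→25440, (B,nl_idx)→29600, (A,merge)→47520, (B,nl)→133600 …(+1); best=8320 via (B,hash)
  {ACD}: card=24000; try (D,hash)→9600, (C,hash)→16400, (D,merge)→26150, (C,nl_idx)→81200, (C,merge)→91200, (D,nl)→245600 …(+1); best=9600 via (D,hash)
  {ABCD}: card=192000; try (D,hash)→23520, (B,hash)→34720, (D,merge)→201670, (B,nl_idx)→369600, (B,merge)→394240, (D,nl)→1928320 …(+1); best=23520 via (D,hash)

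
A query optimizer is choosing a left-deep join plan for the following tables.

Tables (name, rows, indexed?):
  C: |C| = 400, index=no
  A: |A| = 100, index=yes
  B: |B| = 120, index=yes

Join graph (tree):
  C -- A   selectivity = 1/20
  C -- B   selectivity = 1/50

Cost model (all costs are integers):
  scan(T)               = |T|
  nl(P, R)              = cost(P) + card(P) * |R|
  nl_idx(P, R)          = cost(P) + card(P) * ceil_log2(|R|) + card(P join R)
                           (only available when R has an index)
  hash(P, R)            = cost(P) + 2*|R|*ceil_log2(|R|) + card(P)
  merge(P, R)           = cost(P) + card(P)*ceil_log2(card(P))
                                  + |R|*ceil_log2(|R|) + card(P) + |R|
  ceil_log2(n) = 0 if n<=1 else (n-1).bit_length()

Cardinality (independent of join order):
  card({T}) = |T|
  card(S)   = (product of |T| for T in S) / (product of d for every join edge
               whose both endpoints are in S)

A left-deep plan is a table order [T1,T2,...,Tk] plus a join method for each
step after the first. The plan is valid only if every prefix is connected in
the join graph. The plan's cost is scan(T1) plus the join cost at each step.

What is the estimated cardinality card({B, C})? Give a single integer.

Tables in S: B(120), C(400)
Edges inside S: C-B(d=50)
numerator = 120 * 400 = 48000
denominator = 50 = 50
card(S) = 48000 / 50 = 960

960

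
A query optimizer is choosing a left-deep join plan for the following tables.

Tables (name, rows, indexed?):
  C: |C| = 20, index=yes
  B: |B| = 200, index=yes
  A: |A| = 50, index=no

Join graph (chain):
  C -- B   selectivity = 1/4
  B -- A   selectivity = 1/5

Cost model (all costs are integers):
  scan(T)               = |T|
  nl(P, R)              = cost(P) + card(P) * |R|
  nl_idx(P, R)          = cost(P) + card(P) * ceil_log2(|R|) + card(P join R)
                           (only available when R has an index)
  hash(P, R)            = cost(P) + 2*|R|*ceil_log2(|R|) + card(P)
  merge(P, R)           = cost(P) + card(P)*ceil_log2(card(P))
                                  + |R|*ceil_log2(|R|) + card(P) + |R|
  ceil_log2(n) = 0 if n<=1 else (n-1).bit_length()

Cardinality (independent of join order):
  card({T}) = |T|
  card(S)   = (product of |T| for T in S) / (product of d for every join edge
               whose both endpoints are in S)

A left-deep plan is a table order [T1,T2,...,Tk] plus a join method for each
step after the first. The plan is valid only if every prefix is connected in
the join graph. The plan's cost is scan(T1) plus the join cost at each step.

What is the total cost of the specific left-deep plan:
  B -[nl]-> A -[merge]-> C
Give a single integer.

34320

step 1: scan B: cost=200, card=200
step 2: join A via nl
    card(P join A) = 200*50/(5) = 2000
    cost = 200 + 200*50 = 10200
step 3: join C via merge
    card(P join C) = 2000*20/(4) = 10000
    cost = 10200 + 2000*11 + 20*5 + 2000 + 20 = 34320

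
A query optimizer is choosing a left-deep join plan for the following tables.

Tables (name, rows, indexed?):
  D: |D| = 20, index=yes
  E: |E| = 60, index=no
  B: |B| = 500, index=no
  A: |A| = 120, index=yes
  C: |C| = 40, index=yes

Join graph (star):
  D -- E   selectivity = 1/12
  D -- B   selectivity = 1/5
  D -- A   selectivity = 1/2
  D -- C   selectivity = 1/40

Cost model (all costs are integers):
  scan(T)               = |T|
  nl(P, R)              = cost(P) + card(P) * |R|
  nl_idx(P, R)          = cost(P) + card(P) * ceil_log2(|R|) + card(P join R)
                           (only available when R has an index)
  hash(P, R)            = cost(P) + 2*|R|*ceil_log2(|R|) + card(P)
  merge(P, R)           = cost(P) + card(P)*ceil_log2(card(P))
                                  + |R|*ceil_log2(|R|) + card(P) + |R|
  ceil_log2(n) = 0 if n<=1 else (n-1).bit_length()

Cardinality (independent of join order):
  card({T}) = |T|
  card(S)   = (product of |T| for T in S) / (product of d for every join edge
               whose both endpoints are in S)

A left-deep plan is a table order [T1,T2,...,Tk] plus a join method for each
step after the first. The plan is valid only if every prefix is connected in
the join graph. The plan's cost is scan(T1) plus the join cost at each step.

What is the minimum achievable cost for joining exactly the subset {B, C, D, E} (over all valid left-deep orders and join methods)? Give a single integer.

Selinger DP over subsets of {B,C,D,E}:
  {D}: scan cost=20, card=20
  {E}: scan cost=60, card=60
  {B}: scan cost=500, card=500
  {C}: scan cost=40, card=40
  {DE}: card=100; try (D,hash)→320, (D,nl_idx)→460, (E,merge)→560, (D,merge)→600, (E,hash)→760, (E,nl)→1220 …(+1); best=320 via (D,hash)
  {BD}: card=2000; try (D,hash)→1200, (D,nl_idx)→5000, (B,merge)→5140, (D,merge)→5620, (B,hash)→9040, (B,nl)→10020 …(+1); best=1200 via (D,hash)
  {CD}: card=20; try (C,nl_idx)→160, (D,nl_idx)→260, (D,hash)→280, (C,merge)→420, (D,merge)→440, (C,hash)→520 …(+2); best=160 via (C,nl_idx)
  {BDE}: card=10000; try (E,hash)→3920, (B,merge)→6120, (B,hash)→9420, (E,merge)→25620, (B,nl)→50320, (E,nl)→121200; best=3920 via (E,hash)
  {CDE}: card=100; try (E,merge)→700, (E,hash)→900, (C,hash)→900, (C,nl_idx)→1020, (E,nl)→1360, (C,merge)→1400 …(+1); best=700 via (E,merge)
  {BCD}: card=2000; try (C,hash)→3680, (B,merge)→5280, (B,hash)→9180, (B,nl)→10160, (C,nl_idx)→15200, (C,merge)→25480 …(+1); best=3680 via (C,hash)
  {BCDE}: card=10000; try (E,hash)→6400, (B,merge)→6500, (B,hash)→9800, (C,hash)→14400, (E,merge)→28100, (B,nl)→50700 …(+4); best=6400 via (E,hash)

6400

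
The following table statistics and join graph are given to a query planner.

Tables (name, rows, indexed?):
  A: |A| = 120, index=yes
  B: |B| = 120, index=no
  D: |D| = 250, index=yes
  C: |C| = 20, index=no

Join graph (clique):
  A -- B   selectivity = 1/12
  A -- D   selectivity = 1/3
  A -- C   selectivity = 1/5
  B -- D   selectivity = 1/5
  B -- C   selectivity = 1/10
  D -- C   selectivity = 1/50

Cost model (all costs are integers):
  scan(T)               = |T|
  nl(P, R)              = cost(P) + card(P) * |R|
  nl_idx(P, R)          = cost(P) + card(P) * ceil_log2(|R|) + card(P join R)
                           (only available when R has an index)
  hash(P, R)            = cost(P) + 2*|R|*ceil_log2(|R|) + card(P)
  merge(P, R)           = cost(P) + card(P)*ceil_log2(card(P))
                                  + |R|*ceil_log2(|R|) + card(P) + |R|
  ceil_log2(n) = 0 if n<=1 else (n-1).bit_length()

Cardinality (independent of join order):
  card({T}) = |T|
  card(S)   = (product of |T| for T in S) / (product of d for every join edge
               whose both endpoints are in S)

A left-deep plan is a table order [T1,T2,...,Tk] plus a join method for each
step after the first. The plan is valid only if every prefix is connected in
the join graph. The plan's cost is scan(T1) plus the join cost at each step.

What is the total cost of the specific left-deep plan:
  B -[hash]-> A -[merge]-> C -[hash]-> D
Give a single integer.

step 1: scan B: cost=120, card=120
step 2: join A via hash
    card(P join A) = 120*120/(12) = 1200
    cost = 120 + 2*120*7 + 120 = 1920
step 3: join C via merge
    card(P join C) = 1200*20/(5*10) = 480
    cost = 1920 + 1200*11 + 20*5 + 1200 + 20 = 16440
step 4: join D via hash
    card(P join D) = 480*250/(3*5*50) = 160
    cost = 16440 + 2*250*8 + 480 = 20920

20920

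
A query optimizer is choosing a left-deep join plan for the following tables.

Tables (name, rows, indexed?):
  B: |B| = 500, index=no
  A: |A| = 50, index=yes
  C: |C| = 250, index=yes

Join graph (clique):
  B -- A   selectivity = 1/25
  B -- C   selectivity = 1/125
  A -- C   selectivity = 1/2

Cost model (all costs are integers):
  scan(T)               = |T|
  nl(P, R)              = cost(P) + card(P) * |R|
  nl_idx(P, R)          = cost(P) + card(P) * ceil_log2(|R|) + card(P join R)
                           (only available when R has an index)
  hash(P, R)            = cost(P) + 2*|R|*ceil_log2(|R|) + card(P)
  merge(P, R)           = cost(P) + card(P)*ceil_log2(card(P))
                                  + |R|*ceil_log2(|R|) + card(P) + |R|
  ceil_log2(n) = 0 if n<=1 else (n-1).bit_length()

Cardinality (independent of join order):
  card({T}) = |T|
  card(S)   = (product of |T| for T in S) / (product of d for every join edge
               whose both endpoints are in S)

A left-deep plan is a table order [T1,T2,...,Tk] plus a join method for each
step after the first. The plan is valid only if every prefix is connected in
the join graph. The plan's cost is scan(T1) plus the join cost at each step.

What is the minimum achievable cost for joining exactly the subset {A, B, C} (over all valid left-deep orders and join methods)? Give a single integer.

Selinger DP over subsets of {A,B,C}:
  {B}: scan cost=500, card=500
  {A}: scan cost=50, card=50
  {C}: scan cost=250, card=250
  {AB}: card=1000; try (A,hash)→1600, (A,nl_idx)→4500, (B,merge)→5400, (A,merge)→5850, (B,hash)→9100, (B,nl)→25050 …(+1); best=1600 via (A,hash)
  {BC}: card=1000; try (C,hash)→5000, (C,nl_idx)→5500, (B,merge)→7500, (C,merge)→7750, (B,hash)→9500, (B,nl)→125250 …(+1); best=5000 via (C,hash)
  {AC}: card=6250; try (A,hash)→1100, (C,merge)→2650, (A,merge)→2850, (C,hash)→4100, (C,nl_idx)→6700, (A,nl_idx)→8000 …(+2); best=1100 via (A,hash)
  {ABC}: card=1000; try (C,hash)→6600, (A,hash)→6600, (C,nl_idx)→10600, (A,nl_idx)→12000, (C,merge)→14850, (B,hash)→16350 …(+5); best=6600 via (C,hash)

6600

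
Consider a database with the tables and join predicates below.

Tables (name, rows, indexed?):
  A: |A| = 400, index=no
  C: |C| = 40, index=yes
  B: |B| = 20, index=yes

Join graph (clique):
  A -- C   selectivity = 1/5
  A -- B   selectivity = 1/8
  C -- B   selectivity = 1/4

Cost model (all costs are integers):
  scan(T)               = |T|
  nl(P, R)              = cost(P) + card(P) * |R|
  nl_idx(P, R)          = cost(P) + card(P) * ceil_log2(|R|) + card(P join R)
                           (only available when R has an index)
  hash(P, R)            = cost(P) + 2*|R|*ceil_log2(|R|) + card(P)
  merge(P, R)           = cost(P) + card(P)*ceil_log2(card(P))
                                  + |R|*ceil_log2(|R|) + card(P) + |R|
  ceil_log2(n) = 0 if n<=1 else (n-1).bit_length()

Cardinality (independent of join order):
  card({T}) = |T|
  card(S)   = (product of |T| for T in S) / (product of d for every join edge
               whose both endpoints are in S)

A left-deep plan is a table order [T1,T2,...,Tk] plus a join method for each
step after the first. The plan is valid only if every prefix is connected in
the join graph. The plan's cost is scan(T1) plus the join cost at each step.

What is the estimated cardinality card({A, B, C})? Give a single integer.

Tables in S: A(400), B(20), C(40)
Edges inside S: A-C(d=5), A-B(d=8), C-B(d=4)
numerator = 400 * 20 * 40 = 320000
denominator = 5 * 8 * 4 = 160
card(S) = 320000 / 160 = 2000

2000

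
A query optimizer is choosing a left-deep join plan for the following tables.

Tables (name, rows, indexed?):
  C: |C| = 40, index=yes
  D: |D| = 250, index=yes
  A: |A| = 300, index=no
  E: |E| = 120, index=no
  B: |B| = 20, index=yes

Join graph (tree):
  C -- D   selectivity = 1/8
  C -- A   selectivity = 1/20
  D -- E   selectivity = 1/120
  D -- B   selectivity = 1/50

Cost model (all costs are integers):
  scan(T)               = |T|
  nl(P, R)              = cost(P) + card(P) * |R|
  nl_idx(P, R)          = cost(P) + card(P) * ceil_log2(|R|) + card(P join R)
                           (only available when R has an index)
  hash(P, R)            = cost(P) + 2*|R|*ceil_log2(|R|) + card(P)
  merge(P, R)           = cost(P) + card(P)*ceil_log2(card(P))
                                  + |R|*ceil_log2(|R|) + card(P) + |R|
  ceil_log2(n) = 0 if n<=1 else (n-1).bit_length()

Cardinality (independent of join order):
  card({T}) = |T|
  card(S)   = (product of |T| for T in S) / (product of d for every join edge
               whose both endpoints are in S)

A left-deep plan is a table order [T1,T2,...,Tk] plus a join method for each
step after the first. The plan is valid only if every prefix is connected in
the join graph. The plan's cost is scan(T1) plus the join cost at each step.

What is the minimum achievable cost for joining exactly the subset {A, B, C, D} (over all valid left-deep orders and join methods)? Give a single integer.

Selinger DP over subsets of {A,B,C,D}:
  {C}: scan cost=40, card=40
  {D}: scan cost=250, card=250
  {A}: scan cost=300, card=300
  {B}: scan cost=20, card=20
  {CD}: card=1250; try (C,hash)→980, (D,nl_idx)→1610, (D,merge)→2570, (C,merge)→2780, (C,nl_idx)→3000, (D,hash)→4080 …(+2); best=980 via (C,hash)
  {AC}: card=600; try (C,hash)→1080, (C,nl_idx)→2700, (A,merge)→3320, (C,merge)→3580, (A,hash)→5480, (A,nl)→12040 …(+1); best=1080 via (C,hash)
  {BD}: card=100; try (D,nl_idx)→280, (B,hash)→700, (B,nl_idx)→1600, (D,merge)→2390, (B,merge)→2620, (D,hash)→4040 …(+2); best=280 via (D,nl_idx)
  {ACD}: card=18750; try (D,hash)→5680, (A,hash)→7630, (D,merge)→9930, (A,merge)→18980, (D,nl_idx)→24630, (D,nl)→151080 …(+1); best=5680 via (D,hash)
  {BCD}: card=500; try (C,hash)→860, (C,merge)→1360, (C,nl_idx)→1380, (B,hash)→2430, (C,nl)→4280, (B,nl_idx)→7730 …(+2); best=860 via (C,hash)
  {ABCD}: card=7500; try (A,hash)→6760, (A,merge)→8860, (B,hash)→24630, (B,nl_idx)→106930, (A,nl)→150860, (B,merge)→305800 …(+1); best=6760 via (A,hash)

6760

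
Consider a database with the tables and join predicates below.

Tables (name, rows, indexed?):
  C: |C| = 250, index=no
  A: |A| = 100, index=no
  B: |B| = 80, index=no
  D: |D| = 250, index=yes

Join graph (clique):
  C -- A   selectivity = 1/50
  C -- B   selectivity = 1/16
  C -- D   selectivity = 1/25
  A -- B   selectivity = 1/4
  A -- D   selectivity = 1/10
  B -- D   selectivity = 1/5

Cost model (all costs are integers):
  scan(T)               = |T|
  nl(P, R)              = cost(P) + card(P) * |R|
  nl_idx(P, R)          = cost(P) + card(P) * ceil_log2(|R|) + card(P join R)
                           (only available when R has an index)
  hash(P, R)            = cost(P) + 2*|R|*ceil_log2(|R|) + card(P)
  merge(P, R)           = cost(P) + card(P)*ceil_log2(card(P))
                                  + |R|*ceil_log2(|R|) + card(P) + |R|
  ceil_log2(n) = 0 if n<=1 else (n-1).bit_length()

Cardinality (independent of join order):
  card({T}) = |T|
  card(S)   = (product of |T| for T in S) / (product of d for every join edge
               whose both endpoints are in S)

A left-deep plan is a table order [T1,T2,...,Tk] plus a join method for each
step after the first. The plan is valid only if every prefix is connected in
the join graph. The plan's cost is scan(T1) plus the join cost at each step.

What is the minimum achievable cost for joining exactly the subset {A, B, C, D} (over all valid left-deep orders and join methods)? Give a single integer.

Selinger DP over subsets of {A,B,C,D}:
  {C}: scan cost=250, card=250
  {A}: scan cost=100, card=100
  {B}: scan cost=80, card=80
  {D}: scan cost=250, card=250
  {AC}: card=500; try (A,hash)→1900, (C,merge)→3150, (A,merge)→3300, (C,hash)→4200, (C,nl)→25100, (A,nl)→25250; best=1900 via (A,hash)
  {BC}: card=1250; try (B,hash)→1620, (C,merge)→2970, (B,merge)→3140, (C,hash)→4160, (C,nl)→20080, (B,nl)→20250; best=1620 via (B,hash)
  {CD}: card=2500; try (D,hash)→4500, (C,hash)→4500, (D,merge)→4750, (D,nl_idx)→4750, (C,merge)→4750, (D,nl)→62750 …(+1); best=4500 via (D,hash)
  {AB}: card=2000; try (B,hash)→1320, (A,merge)→1520, (B,merge)→1540, (A,hash)→1560, (A,nl)→8080, (B,nl)→8100; best=1320 via (B,hash)
  {AD}: card=2500; try (A,hash)→1900, (D,merge)→3150, (A,merge)→3300, (D,nl_idx)→3400, (D,hash)→4200, (D,nl)→25100 …(+1); best=1900 via (A,hash)
  {BD}: card=4000; try (B,hash)→1620, (D,merge)→2970, (B,merge)→3140, (D,hash)→4160, (D,nl_idx)→4720, (D,nl)→20080 …(+1); best=1620 via (B,hash)
  {ABC}: card=625; try (B,hash)→3520, (A,hash)→4270, (C,hash)→7320, (B,merge)→7540, (A,merge)→17420, (C,merge)→27570 …(+3); best=3520 via (B,hash)
  {ACD}: card=500; try (D,hash)→6400, (D,nl_idx)→6400, (C,hash)→8400, (A,hash)→8400, (D,merge)→9150, (C,merge)→36650 …(+4); best=6400 via (D,hash)
  {BCD}: card=2500; try (D,hash)→6870, (B,hash)→8120, (C,hash)→9620, (D,nl_idx)→14120, (D,merge)→18870, (B,merge)→37640 …(+4); best=6870 via (D,hash)
  {ABD}: card=10000; try (B,hash)→5520, (A,hash)→7020, (D,hash)→7320, (D,nl_idx)→27320, (D,merge)→27570, (B,merge)→35040 …(+4); best=5520 via (B,hash)
  {ABCD}: card=125; try (B,hash)→8020, (D,hash)→8145, (D,nl_idx)→8645, (A,hash)→10770, (B,merge)→12040, (D,merge)→12645 …(+7); best=8020 via (B,hash)

8020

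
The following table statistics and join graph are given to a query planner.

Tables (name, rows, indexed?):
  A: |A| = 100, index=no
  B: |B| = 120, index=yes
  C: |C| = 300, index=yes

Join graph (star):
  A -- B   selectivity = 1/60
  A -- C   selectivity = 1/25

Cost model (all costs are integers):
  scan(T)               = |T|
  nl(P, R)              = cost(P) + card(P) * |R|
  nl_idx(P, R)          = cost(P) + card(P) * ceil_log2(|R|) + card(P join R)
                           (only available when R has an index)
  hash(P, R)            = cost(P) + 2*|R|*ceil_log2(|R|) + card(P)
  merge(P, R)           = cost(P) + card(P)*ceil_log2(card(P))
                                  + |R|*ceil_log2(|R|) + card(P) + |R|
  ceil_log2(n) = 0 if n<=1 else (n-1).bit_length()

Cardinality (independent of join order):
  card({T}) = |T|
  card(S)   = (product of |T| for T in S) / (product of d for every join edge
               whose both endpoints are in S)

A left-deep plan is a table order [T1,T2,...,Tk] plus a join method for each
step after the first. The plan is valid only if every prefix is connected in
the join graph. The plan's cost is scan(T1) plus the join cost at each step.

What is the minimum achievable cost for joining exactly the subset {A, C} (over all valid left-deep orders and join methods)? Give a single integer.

Selinger DP over subsets of {A,C}:
  {A}: scan cost=100, card=100
  {C}: scan cost=300, card=300
  {AC}: card=1200; try (A,hash)→2000, (C,nl_idx)→2200, (C,merge)→3900, (A,merge)→4100, (C,hash)→5600, (C,nl)→30100 …(+1); best=2000 via (A,hash)

2000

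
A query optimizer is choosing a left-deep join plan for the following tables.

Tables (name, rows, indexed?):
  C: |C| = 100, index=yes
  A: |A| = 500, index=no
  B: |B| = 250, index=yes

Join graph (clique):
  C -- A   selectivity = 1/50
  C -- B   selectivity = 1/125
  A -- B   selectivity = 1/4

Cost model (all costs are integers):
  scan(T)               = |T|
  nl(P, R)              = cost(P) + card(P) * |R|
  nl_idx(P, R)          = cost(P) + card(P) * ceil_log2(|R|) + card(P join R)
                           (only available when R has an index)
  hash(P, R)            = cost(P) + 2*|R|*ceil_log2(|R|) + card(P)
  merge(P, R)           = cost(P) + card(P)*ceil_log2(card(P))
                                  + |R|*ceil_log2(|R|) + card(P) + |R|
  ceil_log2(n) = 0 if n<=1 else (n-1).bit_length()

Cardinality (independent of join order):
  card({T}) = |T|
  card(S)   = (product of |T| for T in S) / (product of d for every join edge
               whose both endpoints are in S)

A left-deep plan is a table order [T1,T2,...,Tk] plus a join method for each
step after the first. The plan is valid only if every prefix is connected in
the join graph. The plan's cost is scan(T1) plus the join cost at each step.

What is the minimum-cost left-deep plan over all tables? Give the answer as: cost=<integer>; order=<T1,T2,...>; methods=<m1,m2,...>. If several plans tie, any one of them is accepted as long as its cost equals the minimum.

Selinger DP (subsets sized 1..n):
  {C}: scan cost=100, card=100
  {A}: scan cost=500, card=500
  {B}: scan cost=250, card=250
  {AC}: card=1000; try (C,hash)→2400, (C,nl_idx)→5000, (A,merge)→5900, (C,merge)→6300, (A,hash)→9200, (A,nl)→50100 …(+1); best=2400 via (C,hash)
  {BC}: card=200; try (B,nl_idx)→1100, (C,hash)→1900, (C,nl_idx)→2200, (B,merge)→3150, (C,merge)→3300, (B,hash)→4200 …(+2); best=1100 via (B,nl_idx)
  {AB}: card=31250; try (B,hash)→5000, (A,merge)→7500, (B,merge)→7750, (A,hash)→9500, (B,nl_idx)→35750, (A,nl)→125250 …(+1); best=5000 via (B,hash)
  {ABC}: card=500; try (B,hash)→7400, (A,merge)→7900, (A,hash)→10300, (B,nl_idx)→10900, (B,merge)→15650, (C,hash)→37650 …(+5); best=7400 via (B,hash)

cost=7400; order=A,C,B; methods=hash,hash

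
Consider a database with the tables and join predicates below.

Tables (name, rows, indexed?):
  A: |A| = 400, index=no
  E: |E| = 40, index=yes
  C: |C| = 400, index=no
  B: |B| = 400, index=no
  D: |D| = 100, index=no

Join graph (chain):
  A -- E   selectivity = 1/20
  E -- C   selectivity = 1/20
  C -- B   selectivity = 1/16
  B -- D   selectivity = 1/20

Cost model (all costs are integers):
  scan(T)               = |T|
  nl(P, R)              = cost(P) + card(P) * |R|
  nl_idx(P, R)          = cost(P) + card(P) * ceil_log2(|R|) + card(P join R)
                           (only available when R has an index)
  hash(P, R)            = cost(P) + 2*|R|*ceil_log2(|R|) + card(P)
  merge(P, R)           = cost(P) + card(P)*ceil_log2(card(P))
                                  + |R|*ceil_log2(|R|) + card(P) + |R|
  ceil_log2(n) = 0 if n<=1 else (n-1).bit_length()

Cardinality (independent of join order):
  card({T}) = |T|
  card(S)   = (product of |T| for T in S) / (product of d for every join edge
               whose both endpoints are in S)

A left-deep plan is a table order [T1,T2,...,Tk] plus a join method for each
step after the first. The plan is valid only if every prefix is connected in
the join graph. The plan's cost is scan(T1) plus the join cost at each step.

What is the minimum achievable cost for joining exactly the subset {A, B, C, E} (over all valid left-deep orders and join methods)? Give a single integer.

32480

Selinger DP over subsets of {A,B,C,E}:
  {A}: scan cost=400, card=400
  {E}: scan cost=40, card=40
  {C}: scan cost=400, card=400
  {B}: scan cost=400, card=400
  {AE}: card=800; try (E,hash)→1280, (E,nl_idx)→3600, (A,merge)→4320, (E,merge)→4680, (A,hash)→7280, (A,nl)→16040 …(+1); best=1280 via (E,hash)
  {CE}: card=800; try (E,hash)→1280, (E,nl_idx)→3600, (C,merge)→4320, (E,merge)→4680, (C,hash)→7280, (C,nl)→16040 …(+1); best=1280 via (E,hash)
  {BC}: card=10000; try (C,hash)→8000, (B,hash)→8000, (C,merge)→8400, (B,merge)→8400, (C,nl)→160400, (B,nl)→160400; best=8000 via (C,hash)
  {ACE}: card=16000; try (C,hash)→9280, (A,hash)→9280, (C,merge)→14080, (A,merge)→14080, (C,nl)→321280, (A,nl)→321280; best=9280 via (C,hash)
  {BCE}: card=20000; try (B,hash)→9280, (B,merge)→14080, (E,hash)→18480, (E,nl_idx)→88000, (E,merge)→158280, (B,nl)→321280 …(+1); best=9280 via (B,hash)
  {ABCE}: card=400000; try (B,hash)→32480, (A,hash)→36480, (B,merge)→253280, (A,merge)→333280, (B,nl)→6409280, (A,nl)→8009280; best=32480 via (B,hash)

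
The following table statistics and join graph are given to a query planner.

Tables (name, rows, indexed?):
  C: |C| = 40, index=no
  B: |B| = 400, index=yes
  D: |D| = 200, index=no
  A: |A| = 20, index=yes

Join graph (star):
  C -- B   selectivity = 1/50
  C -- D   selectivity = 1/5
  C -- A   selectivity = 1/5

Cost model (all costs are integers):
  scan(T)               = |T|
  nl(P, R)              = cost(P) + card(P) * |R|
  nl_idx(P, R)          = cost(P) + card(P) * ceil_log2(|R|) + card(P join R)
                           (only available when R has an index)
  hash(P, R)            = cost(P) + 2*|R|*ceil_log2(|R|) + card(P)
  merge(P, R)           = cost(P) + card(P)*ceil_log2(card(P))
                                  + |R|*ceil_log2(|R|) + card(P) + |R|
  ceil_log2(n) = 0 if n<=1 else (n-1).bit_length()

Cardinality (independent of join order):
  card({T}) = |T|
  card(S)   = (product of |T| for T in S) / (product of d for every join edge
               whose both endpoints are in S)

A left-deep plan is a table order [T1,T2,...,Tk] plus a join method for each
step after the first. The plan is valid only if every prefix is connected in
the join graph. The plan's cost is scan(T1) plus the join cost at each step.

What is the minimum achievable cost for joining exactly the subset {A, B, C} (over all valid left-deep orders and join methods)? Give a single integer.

Selinger DP over subsets of {A,B,C}:
  {C}: scan cost=40, card=40
  {B}: scan cost=400, card=400
  {A}: scan cost=20, card=20
  {BC}: card=320; try (B,nl_idx)→720, (C,hash)→1280, (B,merge)→4320, (C,merge)→4680, (B,hash)→7280, (B,nl)→16040 …(+1); best=720 via (B,nl_idx)
  {AC}: card=160; try (A,hash)→280, (A,nl_idx)→400, (C,merge)→420, (A,merge)→440, (C,hash)→520, (C,nl)→820 …(+1); best=280 via (A,hash)
  {ABC}: card=1280; try (A,hash)→1240, (B,nl_idx)→3000, (A,nl_idx)→3600, (A,merge)→4040, (B,merge)→5720, (A,nl)→7120 …(+2); best=1240 via (A,hash)

1240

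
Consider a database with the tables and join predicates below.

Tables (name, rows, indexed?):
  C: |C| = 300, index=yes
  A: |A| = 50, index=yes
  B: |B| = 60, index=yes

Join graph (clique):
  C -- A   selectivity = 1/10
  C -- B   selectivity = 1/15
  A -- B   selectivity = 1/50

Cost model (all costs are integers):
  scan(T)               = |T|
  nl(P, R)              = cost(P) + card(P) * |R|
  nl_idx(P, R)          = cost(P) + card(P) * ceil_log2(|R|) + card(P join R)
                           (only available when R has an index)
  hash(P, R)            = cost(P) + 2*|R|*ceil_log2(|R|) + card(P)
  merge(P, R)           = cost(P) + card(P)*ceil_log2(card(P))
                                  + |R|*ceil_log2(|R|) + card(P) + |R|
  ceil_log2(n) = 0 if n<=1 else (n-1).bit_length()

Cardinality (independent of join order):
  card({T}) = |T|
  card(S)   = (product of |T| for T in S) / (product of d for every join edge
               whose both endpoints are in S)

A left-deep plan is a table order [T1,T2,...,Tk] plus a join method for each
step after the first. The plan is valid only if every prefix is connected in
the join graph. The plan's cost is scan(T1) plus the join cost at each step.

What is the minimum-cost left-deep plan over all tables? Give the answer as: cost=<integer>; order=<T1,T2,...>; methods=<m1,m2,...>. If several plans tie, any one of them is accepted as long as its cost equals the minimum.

cost=1070; order=A,B,C; methods=nl_idx,nl_idx

Selinger DP (subsets sized 1..n):
  {C}: scan cost=300, card=300
  {A}: scan cost=50, card=50
  {B}: scan cost=60, card=60
  {AC}: card=1500; try (A,hash)→1200, (C,nl_idx)→2000, (C,merge)→3400, (A,nl_idx)→3600, (A,merge)→3650, (C,hash)→5500 …(+2); best=1200 via (A,hash)
  {BC}: card=1200; try (B,hash)→1320, (C,nl_idx)→1800, (B,nl_idx)→3300, (C,merge)→3480, (B,merge)→3720, (C,hash)→5520 …(+2); best=1320 via (B,hash)
  {AB}: card=60; try (B,nl_idx)→410, (A,nl_idx)→480, (A,hash)→720, (B,hash)→820, (B,merge)→820, (A,merge)→830 …(+2); best=410 via (B,nl_idx)
  {ABC}: card=120; try (C,nl_idx)→1070, (A,hash)→3120, (B,hash)→3420, (C,merge)→3830, (C,hash)→5870, (A,nl_idx)→8640 …(+6); best=1070 via (C,nl_idx)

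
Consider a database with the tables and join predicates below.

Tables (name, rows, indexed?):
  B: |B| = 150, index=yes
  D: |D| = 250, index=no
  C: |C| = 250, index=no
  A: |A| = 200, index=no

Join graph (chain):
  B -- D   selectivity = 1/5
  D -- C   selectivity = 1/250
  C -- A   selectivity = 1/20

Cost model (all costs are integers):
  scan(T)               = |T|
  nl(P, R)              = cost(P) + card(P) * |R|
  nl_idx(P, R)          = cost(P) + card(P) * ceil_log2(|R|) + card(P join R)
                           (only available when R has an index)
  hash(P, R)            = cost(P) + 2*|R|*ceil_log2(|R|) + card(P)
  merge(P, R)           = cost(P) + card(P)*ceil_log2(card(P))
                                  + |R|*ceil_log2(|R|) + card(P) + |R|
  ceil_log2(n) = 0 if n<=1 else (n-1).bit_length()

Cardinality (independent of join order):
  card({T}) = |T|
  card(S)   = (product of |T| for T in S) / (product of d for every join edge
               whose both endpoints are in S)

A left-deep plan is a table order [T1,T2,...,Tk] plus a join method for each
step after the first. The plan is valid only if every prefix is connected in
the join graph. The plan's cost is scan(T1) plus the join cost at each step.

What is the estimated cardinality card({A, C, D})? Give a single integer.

Tables in S: A(200), C(250), D(250)
Edges inside S: D-C(d=250), C-A(d=20)
numerator = 200 * 250 * 250 = 12500000
denominator = 250 * 20 = 5000
card(S) = 12500000 / 5000 = 2500

2500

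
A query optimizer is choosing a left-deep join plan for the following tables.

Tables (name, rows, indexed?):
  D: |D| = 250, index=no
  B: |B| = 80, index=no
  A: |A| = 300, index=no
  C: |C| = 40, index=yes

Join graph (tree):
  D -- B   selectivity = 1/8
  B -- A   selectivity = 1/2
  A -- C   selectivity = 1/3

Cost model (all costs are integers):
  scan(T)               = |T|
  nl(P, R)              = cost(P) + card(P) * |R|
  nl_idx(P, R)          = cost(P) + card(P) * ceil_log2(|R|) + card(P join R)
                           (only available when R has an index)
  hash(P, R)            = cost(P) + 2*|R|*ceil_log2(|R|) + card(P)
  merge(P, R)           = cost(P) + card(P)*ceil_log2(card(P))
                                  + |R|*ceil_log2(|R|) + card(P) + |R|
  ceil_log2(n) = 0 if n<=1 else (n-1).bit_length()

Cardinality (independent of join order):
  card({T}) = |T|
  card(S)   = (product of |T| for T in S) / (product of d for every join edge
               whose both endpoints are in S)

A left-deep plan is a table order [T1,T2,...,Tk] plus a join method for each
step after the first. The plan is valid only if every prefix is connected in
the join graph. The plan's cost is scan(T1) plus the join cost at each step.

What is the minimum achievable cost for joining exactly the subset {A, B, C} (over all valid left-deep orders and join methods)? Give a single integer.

6200

Selinger DP over subsets of {A,B,C}:
  {B}: scan cost=80, card=80
  {A}: scan cost=300, card=300
  {C}: scan cost=40, card=40
  {AB}: card=12000; try (B,hash)→1720, (A,merge)→3720, (B,merge)→3940, (A,hash)→5560, (A,nl)→24080, (B,nl)→24300; best=1720 via (B,hash)
  {AC}: card=4000; try (C,hash)→1080, (A,merge)→3320, (C,merge)→3580, (A,hash)→5480, (C,nl_idx)→6100, (A,nl)→12040 …(+1); best=1080 via (C,hash)
  {ABC}: card=160000; try (B,hash)→6200, (C,hash)→14200, (B,merge)→53720, (C,merge)→182000, (C,nl_idx)→233720, (B,nl)→321080 …(+1); best=6200 via (B,hash)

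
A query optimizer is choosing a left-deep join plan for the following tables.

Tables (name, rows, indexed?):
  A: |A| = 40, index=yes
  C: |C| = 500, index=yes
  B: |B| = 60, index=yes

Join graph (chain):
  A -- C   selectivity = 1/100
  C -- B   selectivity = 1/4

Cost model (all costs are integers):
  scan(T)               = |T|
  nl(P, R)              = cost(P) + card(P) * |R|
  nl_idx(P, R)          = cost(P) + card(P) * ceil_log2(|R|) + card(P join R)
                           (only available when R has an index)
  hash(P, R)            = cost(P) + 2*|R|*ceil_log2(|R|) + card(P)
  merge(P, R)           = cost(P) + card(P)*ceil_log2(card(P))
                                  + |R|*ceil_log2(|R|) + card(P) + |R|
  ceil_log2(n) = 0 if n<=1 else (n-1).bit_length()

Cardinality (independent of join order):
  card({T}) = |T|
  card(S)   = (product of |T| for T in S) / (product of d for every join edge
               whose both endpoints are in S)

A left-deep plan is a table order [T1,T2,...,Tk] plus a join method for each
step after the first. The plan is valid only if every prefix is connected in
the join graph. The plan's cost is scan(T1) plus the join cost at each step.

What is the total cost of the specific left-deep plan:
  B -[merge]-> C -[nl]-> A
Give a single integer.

305480

step 1: scan B: cost=60, card=60
step 2: join C via merge
    card(P join C) = 60*500/(4) = 7500
    cost = 60 + 60*6 + 500*9 + 60 + 500 = 5480
step 3: join A via nl
    card(P join A) = 7500*40/(100) = 3000
    cost = 5480 + 7500*40 = 305480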